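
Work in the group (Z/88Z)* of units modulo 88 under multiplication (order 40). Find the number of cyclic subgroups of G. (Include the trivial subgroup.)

16

A cyclic subgroup of order d is generated by each of its φ(d) elements of order d, so the cyclic subgroups of order d number (#elements of order d)/φ(d).
Cyclic subgroups by order — order 1: 1; order 2: 7; order 5: 1; order 10: 7.
Total: 16.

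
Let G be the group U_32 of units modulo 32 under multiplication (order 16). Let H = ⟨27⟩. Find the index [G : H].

|⟨27⟩| = 8 and |G| = 16.
By Lagrange, [G : H] = |G|/|H| = 16/8 = 2.

2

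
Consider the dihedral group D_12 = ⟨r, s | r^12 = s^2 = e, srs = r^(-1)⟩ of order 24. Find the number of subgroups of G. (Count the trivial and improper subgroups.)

|G| = 24, so by Lagrange every subgroup order divides 24. Divisors: 1, 2, 3, 4, 6, 8, 12, 24.
Subgroups by order — order 1: 1; order 2: 13; order 3: 1; order 4: 7; order 6: 5; order 8: 3; order 12: 3; order 24: 1.
Total: 1 + 13 + 1 + 7 + 5 + 3 + 3 + 1 = 34.

34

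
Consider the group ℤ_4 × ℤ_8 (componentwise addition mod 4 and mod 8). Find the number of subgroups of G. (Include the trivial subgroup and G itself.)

22

|G| = 32, so by Lagrange every subgroup order divides 32. Divisors: 1, 2, 4, 8, 16, 32.
Subgroups by order — order 1: 1; order 2: 3; order 4: 7; order 8: 7; order 16: 3; order 32: 1.
Total: 1 + 3 + 7 + 7 + 3 + 1 = 22.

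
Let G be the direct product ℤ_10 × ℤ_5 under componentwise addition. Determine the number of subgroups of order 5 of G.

|G| = 50 and 5 | 50, so subgroups of order 5 are possible by Lagrange.
The subgroups of order 5 are: {(0,0), (0,1), (0,2), (0,3), (0,4)}; {(0,0), (2,0), (4,0), (6,0), (8,0)}; {(0,0), (2,1), (4,2), (6,3), (8,4)}; {(0,0), (2,2), (4,4), (6,1), (8,3)}; … (6 in all).
So G has 6 subgroups of order 5.

6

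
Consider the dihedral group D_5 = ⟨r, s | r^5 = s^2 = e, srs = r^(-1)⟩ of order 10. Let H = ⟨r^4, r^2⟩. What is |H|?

|⟨r^4⟩| = 5 and |⟨r^2⟩| = 5, so |H| is a multiple of lcm(5, 5) = 5 and divides |G| = 10.
Closing under the operation: H = {e, r, r^2, r^3, r^4}, so |H| = 5.

5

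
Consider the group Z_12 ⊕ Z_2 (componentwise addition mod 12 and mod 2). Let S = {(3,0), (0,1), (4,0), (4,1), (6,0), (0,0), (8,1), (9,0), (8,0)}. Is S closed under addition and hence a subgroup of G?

No

|S| = 9 does not divide |G| = 24, so by Lagrange S is not a subgroup.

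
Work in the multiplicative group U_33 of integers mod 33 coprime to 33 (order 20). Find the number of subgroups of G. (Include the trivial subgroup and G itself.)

10

|G| = 20, so by Lagrange every subgroup order divides 20. Divisors: 1, 2, 4, 5, 10, 20.
Subgroups by order — order 1: 1; order 2: 3; order 4: 1; order 5: 1; order 10: 3; order 20: 1.
Total: 1 + 3 + 1 + 1 + 3 + 1 = 10.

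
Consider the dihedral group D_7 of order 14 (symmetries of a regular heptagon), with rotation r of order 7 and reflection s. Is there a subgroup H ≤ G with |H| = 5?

No

5 does not divide |G| = 14, so by Lagrange no subgroup of order 5 exists.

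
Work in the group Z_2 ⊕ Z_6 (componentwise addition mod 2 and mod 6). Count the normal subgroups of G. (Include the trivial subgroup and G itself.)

10

G is abelian, so every subgroup is normal.
G has 10 subgroups in total, hence 10 normal subgroups.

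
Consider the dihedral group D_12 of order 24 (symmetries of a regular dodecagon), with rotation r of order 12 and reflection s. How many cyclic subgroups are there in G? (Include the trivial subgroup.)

18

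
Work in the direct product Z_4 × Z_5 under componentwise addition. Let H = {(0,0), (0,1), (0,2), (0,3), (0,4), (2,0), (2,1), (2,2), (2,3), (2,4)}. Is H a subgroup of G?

|H| = 10 divides |G| = 20, consistent with Lagrange.
H contains the identity, every element's inverse is in H, and H is closed under +: it is a subgroup.
In fact H = ⟨(2,4)⟩.

Yes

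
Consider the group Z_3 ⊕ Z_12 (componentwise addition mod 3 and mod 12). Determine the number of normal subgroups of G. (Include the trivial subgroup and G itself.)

G is abelian, so every subgroup is normal.
G has 18 subgroups in total, hence 18 normal subgroups.

18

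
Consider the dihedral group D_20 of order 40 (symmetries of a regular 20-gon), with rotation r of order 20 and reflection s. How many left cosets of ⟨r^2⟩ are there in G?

|⟨r^2⟩| = 10 and |G| = 40.
By Lagrange, [G : H] = |G|/|H| = 40/10 = 4.

4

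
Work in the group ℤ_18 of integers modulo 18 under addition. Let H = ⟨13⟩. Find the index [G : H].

1

|⟨13⟩| = 18 and |G| = 18.
By Lagrange, [G : H] = |G|/|H| = 18/18 = 1.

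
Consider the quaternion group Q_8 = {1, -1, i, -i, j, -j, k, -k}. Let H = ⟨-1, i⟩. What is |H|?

4

|⟨-1⟩| = 2 and |⟨i⟩| = 4, so |H| is a multiple of lcm(2, 4) = 4 and divides |G| = 8.
Closing under the operation: H = {1, -1, i, -i}, so |H| = 4.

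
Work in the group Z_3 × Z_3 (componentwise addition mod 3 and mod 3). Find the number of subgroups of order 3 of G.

|G| = 9 and 3 | 9, so subgroups of order 3 are possible by Lagrange.
The subgroups of order 3 are: {(0,0), (0,1), (0,2)}; {(0,0), (1,0), (2,0)}; {(0,0), (1,1), (2,2)}; {(0,0), (1,2), (2,1)}.
So G has 4 subgroups of order 3.

4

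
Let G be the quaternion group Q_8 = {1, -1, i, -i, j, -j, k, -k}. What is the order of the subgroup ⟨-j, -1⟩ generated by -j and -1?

|⟨-j⟩| = 4 and |⟨-1⟩| = 2, so |H| is a multiple of lcm(4, 2) = 4 and divides |G| = 8.
Closing under the operation: H = {1, -1, j, -j}, so |H| = 4.

4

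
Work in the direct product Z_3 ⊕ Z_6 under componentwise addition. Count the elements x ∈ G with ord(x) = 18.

0

An element (a,b) has order lcm(ord(a), ord(b)); count pairs with lcm equal to 18.
Enumerating gives 0 such elements.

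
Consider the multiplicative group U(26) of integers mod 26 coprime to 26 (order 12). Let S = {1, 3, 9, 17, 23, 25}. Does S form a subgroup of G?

Yes

|S| = 6 divides |G| = 12, consistent with Lagrange.
S contains the identity, every element's inverse is in S, and S is closed under ·: it is a subgroup.
In fact S = ⟨17⟩.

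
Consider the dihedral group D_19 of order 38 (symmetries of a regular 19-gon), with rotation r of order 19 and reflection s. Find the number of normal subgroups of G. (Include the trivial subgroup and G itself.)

G has 22 subgroups. Checking conjugation-invariance by order — order 1: 1/1 normal; order 2: 0/19 normal; order 19: 1/1 normal; order 38: 1/1 normal.
Total normal subgroups: 3.

3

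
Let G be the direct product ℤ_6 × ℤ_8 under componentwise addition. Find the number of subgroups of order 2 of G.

|G| = 48 and 2 | 48, so subgroups of order 2 are possible by Lagrange.
The subgroups of order 2 are: {(0,0), (0,4)}; {(0,0), (3,0)}; {(0,0), (3,4)}.
So G has 3 subgroups of order 2.

3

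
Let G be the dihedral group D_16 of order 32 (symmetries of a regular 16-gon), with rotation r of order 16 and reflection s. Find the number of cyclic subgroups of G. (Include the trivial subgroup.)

A cyclic subgroup of order d is generated by each of its φ(d) elements of order d, so the cyclic subgroups of order d number (#elements of order d)/φ(d).
Cyclic subgroups by order — order 1: 1; order 2: 17; order 4: 1; order 8: 1; order 16: 1.
Total: 21.

21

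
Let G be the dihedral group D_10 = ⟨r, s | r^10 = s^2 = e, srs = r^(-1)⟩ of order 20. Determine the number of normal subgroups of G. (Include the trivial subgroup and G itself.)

7

G has 22 subgroups. Checking conjugation-invariance by order — order 1: 1/1 normal; order 2: 1/11 normal; order 4: 0/5 normal; order 5: 1/1 normal; order 10: 3/3 normal; order 20: 1/1 normal.
Total normal subgroups: 7.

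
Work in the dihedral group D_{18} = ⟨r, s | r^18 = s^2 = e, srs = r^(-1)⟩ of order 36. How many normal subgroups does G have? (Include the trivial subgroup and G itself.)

G has 45 subgroups. Checking conjugation-invariance by order — order 1: 1/1 normal; order 2: 1/19 normal; order 3: 1/1 normal; order 4: 0/9 normal; order 6: 1/7 normal; order 9: 1/1 normal; order 12: 0/3 normal; order 18: 3/3 normal; order 36: 1/1 normal.
Total normal subgroups: 9.

9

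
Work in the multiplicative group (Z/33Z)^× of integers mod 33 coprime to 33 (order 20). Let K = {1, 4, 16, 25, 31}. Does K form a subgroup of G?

Yes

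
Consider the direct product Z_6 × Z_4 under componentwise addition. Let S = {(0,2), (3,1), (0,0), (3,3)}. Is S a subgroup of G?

|S| = 4 divides |G| = 24, consistent with Lagrange.
S contains the identity, every element's inverse is in S, and S is closed under +: it is a subgroup.
In fact S = ⟨(3,1)⟩.

Yes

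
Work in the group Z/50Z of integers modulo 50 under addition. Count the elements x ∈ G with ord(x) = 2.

In a cyclic group of order 50, the number of elements of order d (for d | 50) is φ(d).
φ(2) = 1.

1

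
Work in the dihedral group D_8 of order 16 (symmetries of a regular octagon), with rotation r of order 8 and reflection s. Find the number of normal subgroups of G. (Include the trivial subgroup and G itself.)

G has 19 subgroups. Checking conjugation-invariance by order — order 1: 1/1 normal; order 2: 1/9 normal; order 4: 1/5 normal; order 8: 3/3 normal; order 16: 1/1 normal.
Total normal subgroups: 7.

7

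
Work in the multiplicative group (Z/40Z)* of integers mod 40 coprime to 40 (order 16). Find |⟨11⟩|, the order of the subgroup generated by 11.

2

Compute successive powers of 11 mod 40: 11, 1; 11^2 ≡ 1 (mod 40).
So |⟨11⟩| = 2.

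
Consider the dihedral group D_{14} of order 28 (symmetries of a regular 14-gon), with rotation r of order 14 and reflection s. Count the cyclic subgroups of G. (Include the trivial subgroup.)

18

Group the elements of G by the cyclic subgroup they generate; each cyclic subgroup of order d accounts for φ(d) elements.
Cyclic subgroups by order — order 1: 1; order 2: 15; order 7: 1; order 14: 1.
Total: 18.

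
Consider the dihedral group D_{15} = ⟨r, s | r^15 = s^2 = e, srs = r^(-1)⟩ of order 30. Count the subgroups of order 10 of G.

3

|G| = 30 and 10 | 30, so subgroups of order 10 are possible by Lagrange.
The subgroups of order 10 are: {e, r^3, r^6, r^9, r^12, rs, r^4s, r^7s, r^10s, r^13s}; {e, r^3, r^6, r^9, r^12, r^2s, r^5s, r^8s, r^11s, r^14s}; {e, r^3, r^6, r^9, r^12, s, r^3s, r^6s, r^9s, r^12s}.
So G has 3 subgroups of order 10.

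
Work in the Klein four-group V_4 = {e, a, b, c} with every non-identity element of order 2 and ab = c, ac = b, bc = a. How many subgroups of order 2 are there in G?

3

|G| = 4 and 2 | 4, so subgroups of order 2 are possible by Lagrange.
The subgroups of order 2 are: {e, a}; {e, b}; {e, c}.
So G has 3 subgroups of order 2.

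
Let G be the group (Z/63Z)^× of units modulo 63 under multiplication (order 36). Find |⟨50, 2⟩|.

18

|⟨50⟩| = 6 and |⟨2⟩| = 6, so |H| is a multiple of lcm(6, 6) = 6 and divides |G| = 36.
Closing under the operation: H = {1, 2, 4, 8, 11, 16, 22, 23, 25, 29, 32, 37, 43, 44, 46, 50, 53, 58}, so |H| = 18.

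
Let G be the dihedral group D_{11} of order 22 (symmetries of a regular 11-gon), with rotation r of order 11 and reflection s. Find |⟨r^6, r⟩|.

11

|⟨r^6⟩| = 11 and |⟨r⟩| = 11, so |H| is a multiple of lcm(11, 11) = 11 and divides |G| = 22.
Closing under the operation: H = {e, r, r^2, r^3, r^4, r^5, r^6, r^7, r^8, r^9, r^10}, so |H| = 11.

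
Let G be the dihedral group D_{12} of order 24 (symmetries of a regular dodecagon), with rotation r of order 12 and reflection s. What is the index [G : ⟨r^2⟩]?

4

|⟨r^2⟩| = 6 and |G| = 24.
By Lagrange, [G : H] = |G|/|H| = 24/6 = 4.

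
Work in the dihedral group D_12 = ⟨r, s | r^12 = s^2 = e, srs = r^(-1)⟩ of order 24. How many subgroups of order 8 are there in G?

3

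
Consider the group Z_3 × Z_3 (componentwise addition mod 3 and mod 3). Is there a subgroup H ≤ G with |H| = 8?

No

8 does not divide |G| = 9, so by Lagrange no subgroup of order 8 exists.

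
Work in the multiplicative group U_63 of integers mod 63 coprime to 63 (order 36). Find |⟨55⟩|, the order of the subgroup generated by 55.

Compute successive powers of 55 mod 63: 55, 1; 55^2 ≡ 1 (mod 63).
So |⟨55⟩| = 2.

2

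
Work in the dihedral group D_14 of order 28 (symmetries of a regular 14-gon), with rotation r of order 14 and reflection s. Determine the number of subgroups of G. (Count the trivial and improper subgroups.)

28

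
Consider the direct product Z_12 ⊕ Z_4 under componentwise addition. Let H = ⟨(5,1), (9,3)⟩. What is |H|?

24

|⟨(5,1)⟩| = 12 and |⟨(9,3)⟩| = 4, so |H| is a multiple of lcm(12, 4) = 12 and divides |G| = 48.
Closing under the operation: H = {(0,0), (0,2), (1,1), (1,3), (2,0), (2,2), (3,1), (3,3), (4,0), (4,2), (5,1), (5,3), (6,0), (6,2), (7,1), (7,3), (8,0), (8,2), (9,1), (9,3), (10,0), (10,2), (11,1), (11,3)}, so |H| = 24.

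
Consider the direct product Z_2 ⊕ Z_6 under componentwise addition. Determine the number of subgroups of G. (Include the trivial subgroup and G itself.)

|G| = 12, so by Lagrange every subgroup order divides 12. Divisors: 1, 2, 3, 4, 6, 12.
Subgroups by order — order 1: 1; order 2: 3; order 3: 1; order 4: 1; order 6: 3; order 12: 1.
Total: 1 + 3 + 1 + 1 + 3 + 1 = 10.

10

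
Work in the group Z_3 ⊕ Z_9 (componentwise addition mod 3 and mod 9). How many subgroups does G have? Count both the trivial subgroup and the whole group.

|G| = 27, so by Lagrange every subgroup order divides 27. Divisors: 1, 3, 9, 27.
Subgroups by order — order 1: 1; order 3: 4; order 9: 4; order 27: 1.
Total: 1 + 4 + 4 + 1 = 10.

10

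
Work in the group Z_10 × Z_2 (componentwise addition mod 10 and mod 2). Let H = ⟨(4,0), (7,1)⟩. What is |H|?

10

|⟨(4,0)⟩| = 5 and |⟨(7,1)⟩| = 10, so |H| is a multiple of lcm(5, 10) = 10 and divides |G| = 20.
Closing under the operation: H = {(0,0), (1,1), (2,0), (3,1), (4,0), (5,1), (6,0), (7,1), (8,0), (9,1)}, so |H| = 10.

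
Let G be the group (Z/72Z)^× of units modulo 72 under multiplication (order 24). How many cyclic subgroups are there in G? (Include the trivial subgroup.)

16

Each element a generates a cyclic subgroup ⟨a⟩; distinct elements may generate the same one (a cyclic group of order d has φ(d) generators).
Cyclic subgroups by order — order 1: 1; order 2: 7; order 3: 1; order 6: 7.
Total: 16.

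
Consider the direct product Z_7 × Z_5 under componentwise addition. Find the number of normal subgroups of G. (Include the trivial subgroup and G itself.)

4

G is abelian, so every subgroup is normal.
G has 4 subgroups in total, hence 4 normal subgroups.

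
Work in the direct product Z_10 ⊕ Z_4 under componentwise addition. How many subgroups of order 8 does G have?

1

|G| = 40 and 8 | 40, so subgroups of order 8 are possible by Lagrange.
The subgroups of order 8 are: {(0,0), (0,1), (0,2), (0,3), (5,0), (5,1), (5,2), (5,3)}.
So G has 1 subgroup of order 8.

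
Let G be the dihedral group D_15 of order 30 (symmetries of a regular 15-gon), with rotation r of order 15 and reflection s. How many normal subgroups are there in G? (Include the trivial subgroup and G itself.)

G has 28 subgroups. Checking conjugation-invariance by order — order 1: 1/1 normal; order 2: 0/15 normal; order 3: 1/1 normal; order 5: 1/1 normal; order 6: 0/5 normal; order 10: 0/3 normal; order 15: 1/1 normal; order 30: 1/1 normal.
Total normal subgroups: 5.

5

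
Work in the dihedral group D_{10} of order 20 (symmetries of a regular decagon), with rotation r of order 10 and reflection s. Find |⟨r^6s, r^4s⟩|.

10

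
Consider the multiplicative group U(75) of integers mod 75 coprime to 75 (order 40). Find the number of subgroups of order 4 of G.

|G| = 40 and 4 | 40, so subgroups of order 4 are possible by Lagrange.
The subgroups of order 4 are: {1, 26, 49, 74}; {1, 32, 49, 68}; {1, 7, 43, 49}.
So G has 3 subgroups of order 4.

3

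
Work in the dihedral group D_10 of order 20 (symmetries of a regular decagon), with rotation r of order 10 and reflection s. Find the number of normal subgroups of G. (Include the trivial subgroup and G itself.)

G has 22 subgroups. Checking conjugation-invariance by order — order 1: 1/1 normal; order 2: 1/11 normal; order 4: 0/5 normal; order 5: 1/1 normal; order 10: 3/3 normal; order 20: 1/1 normal.
Total normal subgroups: 7.

7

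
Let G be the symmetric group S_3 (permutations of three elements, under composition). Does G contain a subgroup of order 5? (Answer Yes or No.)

5 does not divide |G| = 6, so by Lagrange no subgroup of order 5 exists.

No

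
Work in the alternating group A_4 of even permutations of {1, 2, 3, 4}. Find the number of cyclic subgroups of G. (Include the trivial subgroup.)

Group the elements of G by the cyclic subgroup they generate; each cyclic subgroup of order d accounts for φ(d) elements.
Cyclic subgroups by order — order 1: 1; order 2: 3; order 3: 4.
Total: 8.

8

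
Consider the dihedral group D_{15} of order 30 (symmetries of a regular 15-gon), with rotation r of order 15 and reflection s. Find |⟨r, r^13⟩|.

15

|⟨r⟩| = 15 and |⟨r^13⟩| = 15, so |H| is a multiple of lcm(15, 15) = 15 and divides |G| = 30.
Closing under the operation: H = {e, r, r^2, r^3, r^4, r^5, r^6, r^7, r^8, r^9, r^10, r^11, r^12, r^13, r^14}, so |H| = 15.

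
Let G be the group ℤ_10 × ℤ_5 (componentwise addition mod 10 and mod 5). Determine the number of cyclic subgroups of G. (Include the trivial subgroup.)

14

A cyclic subgroup of order d is generated by each of its φ(d) elements of order d, so the cyclic subgroups of order d number (#elements of order d)/φ(d).
Cyclic subgroups by order — order 1: 1; order 2: 1; order 5: 6; order 10: 6.
Total: 14.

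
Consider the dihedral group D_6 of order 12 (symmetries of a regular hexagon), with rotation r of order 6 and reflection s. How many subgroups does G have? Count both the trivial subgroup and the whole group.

16

|G| = 12, so by Lagrange every subgroup order divides 12. Divisors: 1, 2, 3, 4, 6, 12.
Subgroups by order — order 1: 1; order 2: 7; order 3: 1; order 4: 3; order 6: 3; order 12: 1.
Total: 1 + 7 + 1 + 3 + 3 + 1 = 16.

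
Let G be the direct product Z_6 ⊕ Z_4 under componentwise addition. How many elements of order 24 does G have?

An element (a,b) has order lcm(ord(a), ord(b)); count pairs with lcm equal to 24.
Enumerating gives 0 such elements.

0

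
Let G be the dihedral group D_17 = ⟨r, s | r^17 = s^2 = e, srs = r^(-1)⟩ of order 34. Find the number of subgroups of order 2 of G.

|G| = 34 and 2 | 34, so subgroups of order 2 are possible by Lagrange.
The subgroups of order 2 are: {e, r^10s}; {e, r^11s}; {e, r^12s}; {e, r^13s}; … (17 in all).
So G has 17 subgroups of order 2.

17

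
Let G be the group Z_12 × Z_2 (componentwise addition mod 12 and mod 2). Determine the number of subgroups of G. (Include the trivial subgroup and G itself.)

16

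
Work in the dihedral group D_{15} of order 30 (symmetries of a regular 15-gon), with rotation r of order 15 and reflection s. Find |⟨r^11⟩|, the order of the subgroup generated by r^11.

15

Computing powers of r^11: the smallest k with (r^11)^k = e is k = 15.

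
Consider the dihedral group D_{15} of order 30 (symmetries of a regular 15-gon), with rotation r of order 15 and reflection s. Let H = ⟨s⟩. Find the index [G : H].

15

|⟨s⟩| = 2 and |G| = 30.
By Lagrange, [G : H] = |G|/|H| = 30/2 = 15.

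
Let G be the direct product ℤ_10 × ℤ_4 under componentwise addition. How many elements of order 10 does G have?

An element (a,b) has order lcm(ord(a), ord(b)); count pairs with lcm equal to 10.
Enumerating gives 12 such elements.

12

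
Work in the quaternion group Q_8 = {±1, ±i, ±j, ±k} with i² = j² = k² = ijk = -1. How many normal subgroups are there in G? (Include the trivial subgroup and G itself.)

G has 6 subgroups. Checking conjugation-invariance by order — order 1: 1/1 normal; order 2: 1/1 normal; order 4: 3/3 normal; order 8: 1/1 normal.
Total normal subgroups: 6.

6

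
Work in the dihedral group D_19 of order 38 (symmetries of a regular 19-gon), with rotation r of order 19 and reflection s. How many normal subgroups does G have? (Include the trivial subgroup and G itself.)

3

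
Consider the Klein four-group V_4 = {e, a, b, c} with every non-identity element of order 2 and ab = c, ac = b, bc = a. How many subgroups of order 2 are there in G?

|G| = 4 and 2 | 4, so subgroups of order 2 are possible by Lagrange.
The subgroups of order 2 are: {e, a}; {e, b}; {e, c}.
So G has 3 subgroups of order 2.

3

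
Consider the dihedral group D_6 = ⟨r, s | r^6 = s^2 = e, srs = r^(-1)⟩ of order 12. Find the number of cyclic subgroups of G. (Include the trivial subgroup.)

10

Group the elements of G by the cyclic subgroup they generate; each cyclic subgroup of order d accounts for φ(d) elements.
Cyclic subgroups by order — order 1: 1; order 2: 7; order 3: 1; order 6: 1.
Total: 10.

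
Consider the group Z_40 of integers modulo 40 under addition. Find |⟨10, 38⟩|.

20

|⟨10⟩| = 4 and |⟨38⟩| = 20, so |H| is a multiple of lcm(4, 20) = 20 and divides |G| = 40.
Closing under the operation: H = {0, 2, 4, 6, 8, 10, 12, 14, 16, 18, 20, 22, 24, 26, 28, 30, 32, 34, 36, 38}, so |H| = 20.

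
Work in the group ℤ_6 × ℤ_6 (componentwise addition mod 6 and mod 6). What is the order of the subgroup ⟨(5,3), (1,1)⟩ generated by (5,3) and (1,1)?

|⟨(5,3)⟩| = 6 and |⟨(1,1)⟩| = 6, so |H| is a multiple of lcm(6, 6) = 6 and divides |G| = 36.
Closing under the operation: H = {(0,0), (0,2), (0,4), (1,1), (1,3), (1,5), (2,0), (2,2), (2,4), (3,1), (3,3), (3,5), (4,0), (4,2), (4,4), (5,1), (5,3), (5,5)}, so |H| = 18.

18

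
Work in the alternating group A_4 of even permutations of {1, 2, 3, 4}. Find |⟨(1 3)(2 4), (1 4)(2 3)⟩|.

4

|⟨(1 3)(2 4)⟩| = 2 and |⟨(1 4)(2 3)⟩| = 2, so |H| is a multiple of lcm(2, 2) = 2 and divides |G| = 12.
Closing under the operation: H = {e, (1 2)(3 4), (1 3)(2 4), (1 4)(2 3)}, so |H| = 4.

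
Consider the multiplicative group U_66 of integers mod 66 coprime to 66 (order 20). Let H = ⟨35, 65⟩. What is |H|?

10

|⟨35⟩| = 10 and |⟨65⟩| = 2, so |H| is a multiple of lcm(10, 2) = 10 and divides |G| = 20.
Closing under the operation: H = {1, 17, 25, 29, 31, 35, 37, 41, 49, 65}, so |H| = 10.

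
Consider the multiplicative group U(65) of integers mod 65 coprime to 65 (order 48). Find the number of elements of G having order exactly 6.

6

The elements of order 6 are: 4, 9, 29, 36, 49, 56.
That's 6.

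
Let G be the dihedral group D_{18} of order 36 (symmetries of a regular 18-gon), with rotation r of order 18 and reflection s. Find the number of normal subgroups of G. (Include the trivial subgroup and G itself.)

G has 45 subgroups. Checking conjugation-invariance by order — order 1: 1/1 normal; order 2: 1/19 normal; order 3: 1/1 normal; order 4: 0/9 normal; order 6: 1/7 normal; order 9: 1/1 normal; order 12: 0/3 normal; order 18: 3/3 normal; order 36: 1/1 normal.
Total normal subgroups: 9.

9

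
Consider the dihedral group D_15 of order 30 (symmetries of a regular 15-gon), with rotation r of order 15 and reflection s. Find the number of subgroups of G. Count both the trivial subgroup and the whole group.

28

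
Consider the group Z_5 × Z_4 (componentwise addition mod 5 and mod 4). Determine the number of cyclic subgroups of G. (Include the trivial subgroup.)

A cyclic subgroup of order d is generated by each of its φ(d) elements of order d, so the cyclic subgroups of order d number (#elements of order d)/φ(d).
Cyclic subgroups by order — order 1: 1; order 2: 1; order 4: 1; order 5: 1; order 10: 1; order 20: 1.
Total: 6.

6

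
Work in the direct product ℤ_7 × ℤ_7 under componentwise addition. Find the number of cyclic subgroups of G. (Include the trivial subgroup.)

9

Each element a generates a cyclic subgroup ⟨a⟩; distinct elements may generate the same one (a cyclic group of order d has φ(d) generators).
Cyclic subgroups by order — order 1: 1; order 7: 8.
Total: 9.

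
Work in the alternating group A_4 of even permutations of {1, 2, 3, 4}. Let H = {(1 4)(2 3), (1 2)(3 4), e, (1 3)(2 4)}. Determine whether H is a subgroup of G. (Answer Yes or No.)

Yes

|H| = 4 divides |G| = 12, consistent with Lagrange.
H contains the identity, every element's inverse is in H, and H is closed under ∘: it is a subgroup.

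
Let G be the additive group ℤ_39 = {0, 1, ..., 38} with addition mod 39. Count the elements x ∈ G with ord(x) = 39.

24

In a cyclic group of order 39, the number of elements of order d (for d | 39) is φ(d).
φ(39) = 24.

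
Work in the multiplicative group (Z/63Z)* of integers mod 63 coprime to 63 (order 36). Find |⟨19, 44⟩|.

12

|⟨19⟩| = 6 and |⟨44⟩| = 6, so |H| is a multiple of lcm(6, 6) = 6 and divides |G| = 36.
Closing under the operation: H = {1, 8, 10, 17, 19, 26, 37, 44, 46, 53, 55, 62}, so |H| = 12.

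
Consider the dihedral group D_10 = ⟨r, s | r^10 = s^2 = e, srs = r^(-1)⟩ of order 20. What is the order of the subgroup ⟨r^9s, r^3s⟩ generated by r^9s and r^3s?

|⟨r^9s⟩| = 2 and |⟨r^3s⟩| = 2, so |H| is a multiple of lcm(2, 2) = 2 and divides |G| = 20.
Closing under the operation: H = {e, r^2, r^4, r^6, r^8, rs, r^3s, r^5s, r^7s, r^9s}, so |H| = 10.

10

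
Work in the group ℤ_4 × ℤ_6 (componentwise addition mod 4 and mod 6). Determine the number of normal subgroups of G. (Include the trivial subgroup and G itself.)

G is abelian, so every subgroup is normal.
G has 16 subgroups in total, hence 16 normal subgroups.

16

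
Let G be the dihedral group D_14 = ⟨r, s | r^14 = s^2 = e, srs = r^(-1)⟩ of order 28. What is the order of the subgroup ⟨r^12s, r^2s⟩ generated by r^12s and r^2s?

|⟨r^12s⟩| = 2 and |⟨r^2s⟩| = 2, so |H| is a multiple of lcm(2, 2) = 2 and divides |G| = 28.
Closing under the operation: H = {e, r^2, r^4, r^6, r^8, r^10, r^12, s, r^2s, r^4s, r^6s, r^8s, r^10s, r^12s}, so |H| = 14.

14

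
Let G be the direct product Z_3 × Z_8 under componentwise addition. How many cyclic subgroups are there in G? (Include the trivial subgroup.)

8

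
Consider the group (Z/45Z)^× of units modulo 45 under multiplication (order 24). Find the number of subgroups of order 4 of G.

|G| = 24 and 4 | 24, so subgroups of order 4 are possible by Lagrange.
The subgroups of order 4 are: {1, 8, 17, 19}; {1, 19, 26, 44}; {1, 19, 28, 37}.
So G has 3 subgroups of order 4.

3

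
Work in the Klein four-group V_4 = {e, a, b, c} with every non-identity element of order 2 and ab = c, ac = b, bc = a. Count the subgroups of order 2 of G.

|G| = 4 and 2 | 4, so subgroups of order 2 are possible by Lagrange.
The subgroups of order 2 are: {e, a}; {e, b}; {e, c}.
So G has 3 subgroups of order 2.

3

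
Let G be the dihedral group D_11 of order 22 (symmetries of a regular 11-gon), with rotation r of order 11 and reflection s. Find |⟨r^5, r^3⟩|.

|⟨r^5⟩| = 11 and |⟨r^3⟩| = 11, so |H| is a multiple of lcm(11, 11) = 11 and divides |G| = 22.
Closing under the operation: H = {e, r, r^2, r^3, r^4, r^5, r^6, r^7, r^8, r^9, r^10}, so |H| = 11.

11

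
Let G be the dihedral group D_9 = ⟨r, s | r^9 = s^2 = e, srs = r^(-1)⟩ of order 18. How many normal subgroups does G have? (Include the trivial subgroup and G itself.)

G has 16 subgroups. Checking conjugation-invariance by order — order 1: 1/1 normal; order 2: 0/9 normal; order 3: 1/1 normal; order 6: 0/3 normal; order 9: 1/1 normal; order 18: 1/1 normal.
Total normal subgroups: 4.

4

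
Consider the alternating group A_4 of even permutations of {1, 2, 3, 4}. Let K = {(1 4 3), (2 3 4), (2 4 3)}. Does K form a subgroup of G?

No

The identity e ∉ K, so K is not a subgroup.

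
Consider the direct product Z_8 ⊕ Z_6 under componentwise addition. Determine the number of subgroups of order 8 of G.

3

|G| = 48 and 8 | 48, so subgroups of order 8 are possible by Lagrange.
The subgroups of order 8 are: {(0,0), (0,3), (2,0), (2,3), (4,0), (4,3), (6,0), (6,3)}; {(0,0), (1,0), (2,0), (3,0), (4,0), (5,0), (6,0), (7,0)}; {(0,0), (1,3), (2,0), (3,3), (4,0), (5,3), (6,0), (7,3)}.
So G has 3 subgroups of order 8.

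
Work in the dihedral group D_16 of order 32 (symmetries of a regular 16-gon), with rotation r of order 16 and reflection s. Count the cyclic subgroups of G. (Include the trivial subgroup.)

21

A cyclic subgroup of order d is generated by each of its φ(d) elements of order d, so the cyclic subgroups of order d number (#elements of order d)/φ(d).
Cyclic subgroups by order — order 1: 1; order 2: 17; order 4: 1; order 8: 1; order 16: 1.
Total: 21.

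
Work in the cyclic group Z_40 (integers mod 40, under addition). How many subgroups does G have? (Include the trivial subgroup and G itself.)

8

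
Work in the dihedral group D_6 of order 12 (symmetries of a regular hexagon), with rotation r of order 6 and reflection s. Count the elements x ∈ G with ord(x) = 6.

2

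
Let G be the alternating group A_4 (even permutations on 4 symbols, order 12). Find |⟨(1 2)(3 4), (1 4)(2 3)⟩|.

4

|⟨(1 2)(3 4)⟩| = 2 and |⟨(1 4)(2 3)⟩| = 2, so |H| is a multiple of lcm(2, 2) = 2 and divides |G| = 12.
Closing under the operation: H = {e, (1 2)(3 4), (1 3)(2 4), (1 4)(2 3)}, so |H| = 4.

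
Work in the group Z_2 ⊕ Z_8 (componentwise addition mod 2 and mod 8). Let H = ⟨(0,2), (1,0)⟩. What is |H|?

|⟨(0,2)⟩| = 4 and |⟨(1,0)⟩| = 2, so |H| is a multiple of lcm(4, 2) = 4 and divides |G| = 16.
Closing under the operation: H = {(0,0), (0,2), (0,4), (0,6), (1,0), (1,2), (1,4), (1,6)}, so |H| = 8.

8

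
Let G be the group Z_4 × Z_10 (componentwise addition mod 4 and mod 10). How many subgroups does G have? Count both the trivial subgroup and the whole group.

|G| = 40, so by Lagrange every subgroup order divides 40. Divisors: 1, 2, 4, 5, 8, 10, 20, 40.
Subgroups by order — order 1: 1; order 2: 3; order 4: 3; order 5: 1; order 8: 1; order 10: 3; order 20: 3; order 40: 1.
Total: 1 + 3 + 3 + 1 + 1 + 3 + 3 + 1 = 16.

16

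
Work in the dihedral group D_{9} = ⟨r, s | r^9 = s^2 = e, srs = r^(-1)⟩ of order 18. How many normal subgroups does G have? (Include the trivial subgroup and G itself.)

G has 16 subgroups. Checking conjugation-invariance by order — order 1: 1/1 normal; order 2: 0/9 normal; order 3: 1/1 normal; order 6: 0/3 normal; order 9: 1/1 normal; order 18: 1/1 normal.
Total normal subgroups: 4.

4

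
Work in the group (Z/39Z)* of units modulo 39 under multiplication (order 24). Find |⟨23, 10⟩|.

12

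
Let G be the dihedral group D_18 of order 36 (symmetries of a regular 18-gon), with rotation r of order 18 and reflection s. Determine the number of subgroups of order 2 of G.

|G| = 36 and 2 | 36, so subgroups of order 2 are possible by Lagrange.
The subgroups of order 2 are: {e, r^10s}; {e, r^11s}; {e, r^12s}; {e, r^13s}; … (19 in all).
So G has 19 subgroups of order 2.

19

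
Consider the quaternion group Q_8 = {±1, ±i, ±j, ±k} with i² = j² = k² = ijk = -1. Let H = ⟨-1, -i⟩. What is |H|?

4

|⟨-1⟩| = 2 and |⟨-i⟩| = 4, so |H| is a multiple of lcm(2, 4) = 4 and divides |G| = 8.
Closing under the operation: H = {1, -1, i, -i}, so |H| = 4.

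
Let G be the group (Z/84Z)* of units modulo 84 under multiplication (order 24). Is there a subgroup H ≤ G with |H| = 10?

No

10 does not divide |G| = 24, so by Lagrange no subgroup of order 10 exists.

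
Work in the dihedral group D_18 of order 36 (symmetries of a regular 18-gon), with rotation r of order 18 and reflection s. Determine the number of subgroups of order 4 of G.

9

|G| = 36 and 4 | 36, so subgroups of order 4 are possible by Lagrange.
The subgroups of order 4 are: {e, r^9, rs, r^10s}; {e, r^9, r^2s, r^11s}; {e, r^9, r^3s, r^12s}; {e, r^9, r^4s, r^13s}; … (9 in all).
So G has 9 subgroups of order 4.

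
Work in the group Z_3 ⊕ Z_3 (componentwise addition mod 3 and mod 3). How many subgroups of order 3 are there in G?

4

|G| = 9 and 3 | 9, so subgroups of order 3 are possible by Lagrange.
The subgroups of order 3 are: {(0,0), (0,1), (0,2)}; {(0,0), (1,0), (2,0)}; {(0,0), (1,1), (2,2)}; {(0,0), (1,2), (2,1)}.
So G has 4 subgroups of order 3.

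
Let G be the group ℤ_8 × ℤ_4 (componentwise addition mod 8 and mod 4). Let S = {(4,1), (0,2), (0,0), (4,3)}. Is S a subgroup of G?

|S| = 4 divides |G| = 32, consistent with Lagrange.
S contains the identity, every element's inverse is in S, and S is closed under +: it is a subgroup.
In fact S = ⟨(4,3)⟩.

Yes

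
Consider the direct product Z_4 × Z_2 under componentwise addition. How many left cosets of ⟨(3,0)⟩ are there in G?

2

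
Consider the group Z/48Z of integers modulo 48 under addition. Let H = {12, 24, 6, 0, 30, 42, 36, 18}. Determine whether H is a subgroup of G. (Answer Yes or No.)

Yes

|H| = 8 divides |G| = 48, consistent with Lagrange.
H contains the identity, every element's inverse is in H, and H is closed under +: it is a subgroup.
In fact H = ⟨6⟩.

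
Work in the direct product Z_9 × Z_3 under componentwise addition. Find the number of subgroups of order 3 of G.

|G| = 27 and 3 | 27, so subgroups of order 3 are possible by Lagrange.
The subgroups of order 3 are: {(0,0), (0,1), (0,2)}; {(0,0), (3,0), (6,0)}; {(0,0), (3,1), (6,2)}; {(0,0), (3,2), (6,1)}.
So G has 4 subgroups of order 3.

4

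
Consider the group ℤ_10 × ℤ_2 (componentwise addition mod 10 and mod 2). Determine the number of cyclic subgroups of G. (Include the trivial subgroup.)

8

A cyclic subgroup of order d is generated by each of its φ(d) elements of order d, so the cyclic subgroups of order d number (#elements of order d)/φ(d).
Cyclic subgroups by order — order 1: 1; order 2: 3; order 5: 1; order 10: 3.
Total: 8.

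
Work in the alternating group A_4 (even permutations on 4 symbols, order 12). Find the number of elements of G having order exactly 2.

3

The elements of order 2 are: (1 2)(3 4), (1 3)(2 4), (1 4)(2 3).
That's 3.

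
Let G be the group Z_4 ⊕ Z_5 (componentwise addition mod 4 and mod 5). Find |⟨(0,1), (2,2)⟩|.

10

|⟨(0,1)⟩| = 5 and |⟨(2,2)⟩| = 10, so |H| is a multiple of lcm(5, 10) = 10 and divides |G| = 20.
Closing under the operation: H = {(0,0), (0,1), (0,2), (0,3), (0,4), (2,0), (2,1), (2,2), (2,3), (2,4)}, so |H| = 10.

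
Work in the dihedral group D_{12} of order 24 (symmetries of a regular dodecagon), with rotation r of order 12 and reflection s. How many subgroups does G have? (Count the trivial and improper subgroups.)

34

|G| = 24, so by Lagrange every subgroup order divides 24. Divisors: 1, 2, 3, 4, 6, 8, 12, 24.
Subgroups by order — order 1: 1; order 2: 13; order 3: 1; order 4: 7; order 6: 5; order 8: 3; order 12: 3; order 24: 1.
Total: 1 + 13 + 1 + 7 + 5 + 3 + 3 + 1 = 34.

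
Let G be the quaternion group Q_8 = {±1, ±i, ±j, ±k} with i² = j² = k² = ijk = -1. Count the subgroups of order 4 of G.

|G| = 8 and 4 | 8, so subgroups of order 4 are possible by Lagrange.
The subgroups of order 4 are: {1, -1, i, -i}; {1, -1, j, -j}; {1, -1, k, -k}.
So G has 3 subgroups of order 4.

3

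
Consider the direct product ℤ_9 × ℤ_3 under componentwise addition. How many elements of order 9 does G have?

An element (a,b) has order lcm(ord(a), ord(b)); count pairs with lcm equal to 9.
Enumerating gives 18 such elements.

18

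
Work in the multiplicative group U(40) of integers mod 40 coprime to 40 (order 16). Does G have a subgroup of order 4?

Yes

4 | 16. A subgroup of order 4 is {1, 9, 11, 19}.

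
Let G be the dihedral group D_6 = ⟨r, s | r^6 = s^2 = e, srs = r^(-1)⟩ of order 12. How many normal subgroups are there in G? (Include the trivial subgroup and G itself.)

G has 16 subgroups. Checking conjugation-invariance by order — order 1: 1/1 normal; order 2: 1/7 normal; order 3: 1/1 normal; order 4: 0/3 normal; order 6: 3/3 normal; order 12: 1/1 normal.
Total normal subgroups: 7.

7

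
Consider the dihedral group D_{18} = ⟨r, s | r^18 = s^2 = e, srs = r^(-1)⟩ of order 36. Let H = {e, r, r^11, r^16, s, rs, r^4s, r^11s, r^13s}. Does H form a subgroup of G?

r^16 ∈ H but its inverse r^2 ∉ H, so H is not a subgroup.

No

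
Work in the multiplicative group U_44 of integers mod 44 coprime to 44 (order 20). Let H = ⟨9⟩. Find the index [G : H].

|⟨9⟩| = 5 and |G| = 20.
By Lagrange, [G : H] = |G|/|H| = 20/5 = 4.

4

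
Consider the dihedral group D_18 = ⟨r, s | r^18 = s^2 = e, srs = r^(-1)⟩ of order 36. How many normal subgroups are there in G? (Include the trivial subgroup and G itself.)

9

G has 45 subgroups. Checking conjugation-invariance by order — order 1: 1/1 normal; order 2: 1/19 normal; order 3: 1/1 normal; order 4: 0/9 normal; order 6: 1/7 normal; order 9: 1/1 normal; order 12: 0/3 normal; order 18: 3/3 normal; order 36: 1/1 normal.
Total normal subgroups: 9.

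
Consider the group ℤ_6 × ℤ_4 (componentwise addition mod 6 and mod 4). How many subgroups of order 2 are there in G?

3

|G| = 24 and 2 | 24, so subgroups of order 2 are possible by Lagrange.
The subgroups of order 2 are: {(0,0), (0,2)}; {(0,0), (3,0)}; {(0,0), (3,2)}.
So G has 3 subgroups of order 2.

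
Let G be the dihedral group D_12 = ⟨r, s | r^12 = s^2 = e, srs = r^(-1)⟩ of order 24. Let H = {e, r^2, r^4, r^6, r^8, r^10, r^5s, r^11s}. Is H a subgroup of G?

No

Closure fails: r^11s · r^4 = r^7s ∉ H. So H is not a subgroup.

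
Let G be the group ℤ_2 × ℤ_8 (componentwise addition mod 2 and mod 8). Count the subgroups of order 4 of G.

|G| = 16 and 4 | 16, so subgroups of order 4 are possible by Lagrange.
The subgroups of order 4 are: {(0,0), (0,2), (0,4), (0,6)}; {(0,0), (0,4), (1,0), (1,4)}; {(0,0), (0,4), (1,2), (1,6)}.
So G has 3 subgroups of order 4.

3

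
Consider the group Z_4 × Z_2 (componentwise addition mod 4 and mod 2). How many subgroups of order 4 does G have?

3

|G| = 8 and 4 | 8, so subgroups of order 4 are possible by Lagrange.
The subgroups of order 4 are: {(0,0), (0,1), (2,0), (2,1)}; {(0,0), (1,0), (2,0), (3,0)}; {(0,0), (1,1), (2,0), (3,1)}.
So G has 3 subgroups of order 4.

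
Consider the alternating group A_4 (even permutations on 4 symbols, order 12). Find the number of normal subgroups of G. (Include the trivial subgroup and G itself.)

G has 10 subgroups. Checking conjugation-invariance by order — order 1: 1/1 normal; order 2: 0/3 normal; order 3: 0/4 normal; order 4: 1/1 normal; order 12: 1/1 normal.
Total normal subgroups: 3.

3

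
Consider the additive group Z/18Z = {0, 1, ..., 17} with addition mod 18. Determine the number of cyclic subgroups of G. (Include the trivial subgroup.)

Each element a generates a cyclic subgroup ⟨a⟩; distinct elements may generate the same one (a cyclic group of order d has φ(d) generators).
Cyclic subgroups by order — order 1: 1; order 2: 1; order 3: 1; order 6: 1; order 9: 1; order 18: 1.
Total: 6.

6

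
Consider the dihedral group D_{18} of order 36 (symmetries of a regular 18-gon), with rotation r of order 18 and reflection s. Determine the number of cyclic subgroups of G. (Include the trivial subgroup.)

24

Group the elements of G by the cyclic subgroup they generate; each cyclic subgroup of order d accounts for φ(d) elements.
Cyclic subgroups by order — order 1: 1; order 2: 19; order 3: 1; order 6: 1; order 9: 1; order 18: 1.
Total: 24.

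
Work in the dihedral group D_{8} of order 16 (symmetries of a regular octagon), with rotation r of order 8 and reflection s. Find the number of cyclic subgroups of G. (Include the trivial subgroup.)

12

Group the elements of G by the cyclic subgroup they generate; each cyclic subgroup of order d accounts for φ(d) elements.
Cyclic subgroups by order — order 1: 1; order 2: 9; order 4: 1; order 8: 1.
Total: 12.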